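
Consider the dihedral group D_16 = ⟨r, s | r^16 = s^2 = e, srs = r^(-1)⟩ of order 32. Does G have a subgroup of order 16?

Yes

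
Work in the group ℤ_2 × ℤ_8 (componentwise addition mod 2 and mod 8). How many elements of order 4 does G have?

An element (a,b) has order lcm(ord(a), ord(b)); count pairs with lcm equal to 4.
Enumerating gives 4 such elements.

4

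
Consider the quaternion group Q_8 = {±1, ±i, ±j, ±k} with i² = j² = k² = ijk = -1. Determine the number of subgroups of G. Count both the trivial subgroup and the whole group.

|G| = 8, so by Lagrange every subgroup order divides 8. Divisors: 1, 2, 4, 8.
Subgroups by order — order 1: 1; order 2: 1; order 4: 3; order 8: 1.
Total: 1 + 1 + 3 + 1 = 6.

6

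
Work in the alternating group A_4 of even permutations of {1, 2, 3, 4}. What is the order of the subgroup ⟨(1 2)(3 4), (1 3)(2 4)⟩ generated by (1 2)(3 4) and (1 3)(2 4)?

4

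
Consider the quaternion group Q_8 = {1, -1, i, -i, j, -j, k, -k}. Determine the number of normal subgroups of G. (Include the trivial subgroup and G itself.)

G has 6 subgroups. Checking conjugation-invariance by order — order 1: 1/1 normal; order 2: 1/1 normal; order 4: 3/3 normal; order 8: 1/1 normal.
Total normal subgroups: 6.

6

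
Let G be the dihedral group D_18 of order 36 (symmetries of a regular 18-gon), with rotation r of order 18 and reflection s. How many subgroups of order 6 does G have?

7

|G| = 36 and 6 | 36, so subgroups of order 6 are possible by Lagrange.
The subgroups of order 6 are: {e, r^6, r^12, r^4s, r^10s, r^16s}; {e, r^6, r^12, r^5s, r^11s, r^17s}; {e, r^6, r^12, s, r^6s, r^12s}; {e, r^6, r^12, rs, r^7s, r^13s}; … (7 in all).
So G has 7 subgroups of order 6.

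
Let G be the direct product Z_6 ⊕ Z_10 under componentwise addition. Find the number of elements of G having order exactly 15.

An element (a,b) has order lcm(ord(a), ord(b)); count pairs with lcm equal to 15.
Enumerating gives 8 such elements.

8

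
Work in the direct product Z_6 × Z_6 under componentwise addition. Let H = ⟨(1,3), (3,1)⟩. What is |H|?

18

|⟨(1,3)⟩| = 6 and |⟨(3,1)⟩| = 6, so |H| is a multiple of lcm(6, 6) = 6 and divides |G| = 36.
Closing under the operation: H = {(0,0), (0,2), (0,4), (1,1), (1,3), (1,5), (2,0), (2,2), (2,4), (3,1), (3,3), (3,5), (4,0), (4,2), (4,4), (5,1), (5,3), (5,5)}, so |H| = 18.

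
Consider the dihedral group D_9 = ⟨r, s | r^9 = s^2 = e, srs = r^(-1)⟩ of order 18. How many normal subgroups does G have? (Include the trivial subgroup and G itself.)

4

G has 16 subgroups. Checking conjugation-invariance by order — order 1: 1/1 normal; order 2: 0/9 normal; order 3: 1/1 normal; order 6: 0/3 normal; order 9: 1/1 normal; order 18: 1/1 normal.
Total normal subgroups: 4.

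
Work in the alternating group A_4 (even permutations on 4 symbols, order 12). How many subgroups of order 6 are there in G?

|G| = 12 and 6 | 12, so subgroups of order 6 are possible by Lagrange.
Checking all subgroups of G, none has order 6.
So G has 0 subgroups of order 6.

0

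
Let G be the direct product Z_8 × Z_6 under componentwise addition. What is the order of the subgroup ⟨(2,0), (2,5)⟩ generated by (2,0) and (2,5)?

24

|⟨(2,0)⟩| = 4 and |⟨(2,5)⟩| = 12, so |H| is a multiple of lcm(4, 12) = 12 and divides |G| = 48.
Closing under the operation: H = {(0,0), (0,1), (0,2), (0,3), (0,4), (0,5), (2,0), (2,1), (2,2), (2,3), (2,4), (2,5), (4,0), (4,1), (4,2), (4,3), (4,4), (4,5), (6,0), (6,1), (6,2), (6,3), (6,4), (6,5)}, so |H| = 24.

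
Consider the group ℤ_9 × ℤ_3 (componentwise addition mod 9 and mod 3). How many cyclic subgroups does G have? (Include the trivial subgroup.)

8

Each element a generates a cyclic subgroup ⟨a⟩; distinct elements may generate the same one (a cyclic group of order d has φ(d) generators).
Cyclic subgroups by order — order 1: 1; order 3: 4; order 9: 3.
Total: 8.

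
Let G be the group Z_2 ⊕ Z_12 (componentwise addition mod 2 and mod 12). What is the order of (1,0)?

2

The order of (1,0) in Z_2 × Z_12 is lcm(ord(1) in Z_2, ord(0) in Z_12).
ord(1) = 2 and ord(0) = 1, so |⟨(1,0)⟩| = lcm(2, 1) = 2.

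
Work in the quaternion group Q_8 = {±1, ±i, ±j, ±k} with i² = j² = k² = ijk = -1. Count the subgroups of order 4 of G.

3

|G| = 8 and 4 | 8, so subgroups of order 4 are possible by Lagrange.
The subgroups of order 4 are: {1, -1, i, -i}; {1, -1, j, -j}; {1, -1, k, -k}.
So G has 3 subgroups of order 4.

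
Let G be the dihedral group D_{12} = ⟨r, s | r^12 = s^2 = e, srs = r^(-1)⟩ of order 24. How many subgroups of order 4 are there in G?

|G| = 24 and 4 | 24, so subgroups of order 4 are possible by Lagrange.
The subgroups of order 4 are: {e, r^6, r^4s, r^10s}; {e, r^6, r^5s, r^11s}; {e, r^6, r^2s, r^8s}; {e, r^3, r^6, r^9}; … (7 in all).
So G has 7 subgroups of order 4.

7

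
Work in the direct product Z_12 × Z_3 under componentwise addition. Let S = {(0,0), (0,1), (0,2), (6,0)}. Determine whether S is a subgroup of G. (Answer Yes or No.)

No

Closure fails: (0,1) + (6,0) = (6,1) ∉ S. So S is not a subgroup.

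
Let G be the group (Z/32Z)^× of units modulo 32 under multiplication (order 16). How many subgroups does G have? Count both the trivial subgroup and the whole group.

|G| = 16, so by Lagrange every subgroup order divides 16. Divisors: 1, 2, 4, 8, 16.
Subgroups by order — order 1: 1; order 2: 3; order 4: 3; order 8: 3; order 16: 1.
Total: 1 + 3 + 3 + 3 + 1 = 11.

11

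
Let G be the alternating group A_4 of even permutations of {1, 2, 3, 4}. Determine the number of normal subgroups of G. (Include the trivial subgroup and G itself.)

G has 10 subgroups. Checking conjugation-invariance by order — order 1: 1/1 normal; order 2: 0/3 normal; order 3: 0/4 normal; order 4: 1/1 normal; order 12: 1/1 normal.
Total normal subgroups: 3.

3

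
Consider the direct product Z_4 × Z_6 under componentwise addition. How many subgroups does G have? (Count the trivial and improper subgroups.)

|G| = 24, so by Lagrange every subgroup order divides 24. Divisors: 1, 2, 3, 4, 6, 8, 12, 24.
Subgroups by order — order 1: 1; order 2: 3; order 3: 1; order 4: 3; order 6: 3; order 8: 1; order 12: 3; order 24: 1.
Total: 1 + 3 + 1 + 3 + 3 + 1 + 3 + 1 = 16.

16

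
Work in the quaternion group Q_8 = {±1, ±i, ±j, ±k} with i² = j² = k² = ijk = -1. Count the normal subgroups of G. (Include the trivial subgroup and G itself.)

G has 6 subgroups. Checking conjugation-invariance by order — order 1: 1/1 normal; order 2: 1/1 normal; order 4: 3/3 normal; order 8: 1/1 normal.
Total normal subgroups: 6.

6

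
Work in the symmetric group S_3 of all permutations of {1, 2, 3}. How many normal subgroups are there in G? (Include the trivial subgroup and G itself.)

G has 6 subgroups. Checking conjugation-invariance by order — order 1: 1/1 normal; order 2: 0/3 normal; order 3: 1/1 normal; order 6: 1/1 normal.
Total normal subgroups: 3.

3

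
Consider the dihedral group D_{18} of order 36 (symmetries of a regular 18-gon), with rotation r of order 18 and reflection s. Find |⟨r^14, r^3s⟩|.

|⟨r^14⟩| = 9 and |⟨r^3s⟩| = 2, so |H| is a multiple of lcm(9, 2) = 18 and divides |G| = 36.
Closing under the operation: H = {e, r^2, r^4, r^6, r^8, r^10, r^12, r^14, r^16, rs, r^3s, r^5s, r^7s, r^9s, r^11s, r^13s, r^15s, r^17s}, so |H| = 18.

18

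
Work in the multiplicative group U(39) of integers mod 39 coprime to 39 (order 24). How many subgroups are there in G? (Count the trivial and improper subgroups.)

16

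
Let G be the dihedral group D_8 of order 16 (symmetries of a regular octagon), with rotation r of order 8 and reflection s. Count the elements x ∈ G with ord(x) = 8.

4

The elements of order 8 are: r, r^3, r^5, r^7.
That's 4.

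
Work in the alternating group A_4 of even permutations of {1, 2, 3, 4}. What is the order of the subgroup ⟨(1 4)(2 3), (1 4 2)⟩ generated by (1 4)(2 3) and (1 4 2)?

12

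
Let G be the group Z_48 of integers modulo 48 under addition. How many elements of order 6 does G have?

2

In a cyclic group of order 48, the number of elements of order d (for d | 48) is φ(d).
φ(6) = 2.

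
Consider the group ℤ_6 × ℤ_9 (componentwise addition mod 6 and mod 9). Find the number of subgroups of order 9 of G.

4

|G| = 54 and 9 | 54, so subgroups of order 9 are possible by Lagrange.
The subgroups of order 9 are: {(0,0), (0,1), (0,2), (0,3), (0,4), (0,5), (0,6), (0,7), (0,8)}; {(0,0), (0,3), (0,6), (2,0), (2,3), (2,6), (4,0), (4,3), (4,6)}; {(0,0), (0,3), (0,6), (2,1), (2,4), (2,7), (4,2), (4,5), (4,8)}; {(0,0), (0,3), (0,6), (2,2), (2,5), (2,8), (4,1), (4,4), (4,7)}.
So G has 4 subgroups of order 9.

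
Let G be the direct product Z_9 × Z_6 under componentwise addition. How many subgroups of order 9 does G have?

4

|G| = 54 and 9 | 54, so subgroups of order 9 are possible by Lagrange.
The subgroups of order 9 are: {(0,0), (0,2), (0,4), (3,0), (3,2), (3,4), (6,0), (6,2), (6,4)}; {(0,0), (1,0), (2,0), (3,0), (4,0), (5,0), (6,0), (7,0), (8,0)}; {(0,0), (1,2), (2,4), (3,0), (4,2), (5,4), (6,0), (7,2), (8,4)}; {(0,0), (1,4), (2,2), (3,0), (4,4), (5,2), (6,0), (7,4), (8,2)}.
So G has 4 subgroups of order 9.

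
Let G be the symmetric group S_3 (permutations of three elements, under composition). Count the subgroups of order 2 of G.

3

|G| = 6 and 2 | 6, so subgroups of order 2 are possible by Lagrange.
The subgroups of order 2 are: {e, (1 2)}; {e, (1 3)}; {e, (2 3)}.
So G has 3 subgroups of order 2.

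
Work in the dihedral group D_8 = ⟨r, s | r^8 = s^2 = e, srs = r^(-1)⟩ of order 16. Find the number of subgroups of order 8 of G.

3

|G| = 16 and 8 | 16, so subgroups of order 8 are possible by Lagrange.
The subgroups of order 8 are: {e, r, r^2, r^3, r^4, r^5, r^6, r^7}; {e, r^2, r^4, r^6, s, r^2s, r^4s, r^6s}; {e, r^2, r^4, r^6, rs, r^3s, r^5s, r^7s}.
So G has 3 subgroups of order 8.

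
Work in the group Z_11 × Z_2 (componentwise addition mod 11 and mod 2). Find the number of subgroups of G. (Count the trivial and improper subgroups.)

|G| = 22, so by Lagrange every subgroup order divides 22. Divisors: 1, 2, 11, 22.
Subgroups by order — order 1: 1; order 2: 1; order 11: 1; order 22: 1.
Total: 1 + 1 + 1 + 1 = 4.

4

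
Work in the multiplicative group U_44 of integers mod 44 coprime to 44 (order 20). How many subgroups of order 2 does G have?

|G| = 20 and 2 | 20, so subgroups of order 2 are possible by Lagrange.
The subgroups of order 2 are: {1, 21}; {1, 23}; {1, 43}.
So G has 3 subgroups of order 2.

3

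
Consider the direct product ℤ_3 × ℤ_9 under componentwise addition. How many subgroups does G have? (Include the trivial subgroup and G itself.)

|G| = 27, so by Lagrange every subgroup order divides 27. Divisors: 1, 3, 9, 27.
Subgroups by order — order 1: 1; order 3: 4; order 9: 4; order 27: 1.
Total: 1 + 4 + 4 + 1 = 10.

10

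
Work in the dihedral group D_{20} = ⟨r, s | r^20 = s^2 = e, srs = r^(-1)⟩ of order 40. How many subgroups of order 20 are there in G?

3

|G| = 40 and 20 | 40, so subgroups of order 20 are possible by Lagrange.
The subgroups of order 20 are: {e, r, r^2, r^3, r^4, r^5, r^6, r^7, r^8, r^9, r^10, r^11, r^12, r^13, r^14, r^15, r^16, r^17, r^18, r^19}; {e, r^2, r^4, r^6, r^8, r^10, r^12, r^14, r^16, r^18, s, r^2s, r^4s, r^6s, r^8s, r^10s, r^12s, r^14s, r^16s, r^18s}; {e, r^2, r^4, r^6, r^8, r^10, r^12, r^14, r^16, r^18, rs, r^3s, r^5s, r^7s, r^9s, r^11s, r^13s, r^15s, r^17s, r^19s}.
So G has 3 subgroups of order 20.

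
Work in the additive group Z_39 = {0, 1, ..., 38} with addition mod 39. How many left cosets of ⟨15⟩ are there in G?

3

|⟨15⟩| = 13 and |G| = 39.
By Lagrange, [G : H] = |G|/|H| = 39/13 = 3.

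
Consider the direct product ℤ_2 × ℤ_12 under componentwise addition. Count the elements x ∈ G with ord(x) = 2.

An element (a,b) has order lcm(ord(a), ord(b)); count pairs with lcm equal to 2.
Enumerating gives 3 such elements.

3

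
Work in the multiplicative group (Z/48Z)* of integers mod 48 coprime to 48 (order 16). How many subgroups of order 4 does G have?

|G| = 16 and 4 | 16, so subgroups of order 4 are possible by Lagrange.
The subgroups of order 4 are: {1, 11, 25, 35}; {1, 13, 25, 37}; {1, 7, 17, 23}; {1, 17, 25, 41}; … (11 in all).
So G has 11 subgroups of order 4.

11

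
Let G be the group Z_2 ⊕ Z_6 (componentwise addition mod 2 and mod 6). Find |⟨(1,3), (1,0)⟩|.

4

|⟨(1,3)⟩| = 2 and |⟨(1,0)⟩| = 2, so |H| is a multiple of lcm(2, 2) = 2 and divides |G| = 12.
Closing under the operation: H = {(0,0), (0,3), (1,0), (1,3)}, so |H| = 4.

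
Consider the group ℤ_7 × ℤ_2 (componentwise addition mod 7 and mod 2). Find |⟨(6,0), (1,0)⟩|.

7

|⟨(6,0)⟩| = 7 and |⟨(1,0)⟩| = 7, so |H| is a multiple of lcm(7, 7) = 7 and divides |G| = 14.
Closing under the operation: H = {(0,0), (1,0), (2,0), (3,0), (4,0), (5,0), (6,0)}, so |H| = 7.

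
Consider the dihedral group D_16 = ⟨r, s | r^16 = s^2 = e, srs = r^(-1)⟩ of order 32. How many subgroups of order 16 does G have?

|G| = 32 and 16 | 32, so subgroups of order 16 are possible by Lagrange.
The subgroups of order 16 are: {e, r, r^2, r^3, r^4, r^5, r^6, r^7, r^8, r^9, r^10, r^11, r^12, r^13, r^14, r^15}; {e, r^2, r^4, r^6, r^8, r^10, r^12, r^14, s, r^2s, r^4s, r^6s, r^8s, r^10s, r^12s, r^14s}; {e, r^2, r^4, r^6, r^8, r^10, r^12, r^14, rs, r^3s, r^5s, r^7s, r^9s, r^11s, r^13s, r^15s}.
So G has 3 subgroups of order 16.

3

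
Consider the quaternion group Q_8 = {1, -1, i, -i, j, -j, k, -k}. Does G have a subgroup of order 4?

4 | 8. A subgroup of order 4 is {1, -1, i, -i}.

Yes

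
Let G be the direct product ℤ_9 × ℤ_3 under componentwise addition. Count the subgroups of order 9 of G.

|G| = 27 and 9 | 27, so subgroups of order 9 are possible by Lagrange.
The subgroups of order 9 are: {(0,0), (0,1), (0,2), (3,0), (3,1), (3,2), (6,0), (6,1), (6,2)}; {(0,0), (1,0), (2,0), (3,0), (4,0), (5,0), (6,0), (7,0), (8,0)}; {(0,0), (1,1), (2,2), (3,0), (4,1), (5,2), (6,0), (7,1), (8,2)}; {(0,0), (1,2), (2,1), (3,0), (4,2), (5,1), (6,0), (7,2), (8,1)}.
So G has 4 subgroups of order 9.

4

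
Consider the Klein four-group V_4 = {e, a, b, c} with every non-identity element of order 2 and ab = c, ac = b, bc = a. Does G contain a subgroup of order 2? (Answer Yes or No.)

Yes

2 | 4. A subgroup of order 2 is {e, a}.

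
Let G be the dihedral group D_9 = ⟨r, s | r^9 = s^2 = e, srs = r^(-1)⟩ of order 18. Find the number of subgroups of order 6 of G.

3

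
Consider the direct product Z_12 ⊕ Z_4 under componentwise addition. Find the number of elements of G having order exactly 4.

12

An element (a,b) has order lcm(ord(a), ord(b)); count pairs with lcm equal to 4.
Enumerating gives 12 such elements.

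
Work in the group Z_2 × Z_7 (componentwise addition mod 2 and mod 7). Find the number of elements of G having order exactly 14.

6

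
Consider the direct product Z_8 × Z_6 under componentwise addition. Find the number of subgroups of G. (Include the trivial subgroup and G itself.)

|G| = 48, so by Lagrange every subgroup order divides 48. Divisors: 1, 2, 3, 4, 6, 8, 12, 16, 24, 48.
Subgroups by order — order 1: 1; order 2: 3; order 3: 1; order 4: 3; order 6: 3; order 8: 3; order 12: 3; order 16: 1; order 24: 3; order 48: 1.
Total: 1 + 3 + 1 + 3 + 3 + 3 + 3 + 1 + 3 + 1 = 22.

22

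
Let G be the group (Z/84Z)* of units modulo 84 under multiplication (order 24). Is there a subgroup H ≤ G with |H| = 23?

23 does not divide |G| = 24, so by Lagrange no subgroup of order 23 exists.

No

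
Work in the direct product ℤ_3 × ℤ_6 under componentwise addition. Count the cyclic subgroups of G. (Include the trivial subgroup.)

10

Group the elements of G by the cyclic subgroup they generate; each cyclic subgroup of order d accounts for φ(d) elements.
Cyclic subgroups by order — order 1: 1; order 2: 1; order 3: 4; order 6: 4.
Total: 10.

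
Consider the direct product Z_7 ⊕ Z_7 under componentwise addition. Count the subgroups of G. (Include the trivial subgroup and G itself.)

|G| = 49, so by Lagrange every subgroup order divides 49. Divisors: 1, 7, 49.
Subgroups by order — order 1: 1; order 7: 8; order 49: 1.
Total: 1 + 8 + 1 = 10.

10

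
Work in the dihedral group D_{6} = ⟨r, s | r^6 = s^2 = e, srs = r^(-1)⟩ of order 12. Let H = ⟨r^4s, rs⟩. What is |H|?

|⟨r^4s⟩| = 2 and |⟨rs⟩| = 2, so |H| is a multiple of lcm(2, 2) = 2 and divides |G| = 12.
Closing under the operation: H = {e, r^3, rs, r^4s}, so |H| = 4.

4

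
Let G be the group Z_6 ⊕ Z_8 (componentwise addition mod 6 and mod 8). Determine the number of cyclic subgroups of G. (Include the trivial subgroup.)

16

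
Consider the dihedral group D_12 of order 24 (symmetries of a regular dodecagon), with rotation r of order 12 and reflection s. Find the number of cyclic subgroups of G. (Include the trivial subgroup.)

18

Group the elements of G by the cyclic subgroup they generate; each cyclic subgroup of order d accounts for φ(d) elements.
Cyclic subgroups by order — order 1: 1; order 2: 13; order 3: 1; order 4: 1; order 6: 1; order 12: 1.
Total: 18.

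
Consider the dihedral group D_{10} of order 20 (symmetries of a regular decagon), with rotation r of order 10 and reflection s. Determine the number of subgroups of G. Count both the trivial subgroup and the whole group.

22

|G| = 20, so by Lagrange every subgroup order divides 20. Divisors: 1, 2, 4, 5, 10, 20.
Subgroups by order — order 1: 1; order 2: 11; order 4: 5; order 5: 1; order 10: 3; order 20: 1.
Total: 1 + 11 + 5 + 1 + 3 + 1 = 22.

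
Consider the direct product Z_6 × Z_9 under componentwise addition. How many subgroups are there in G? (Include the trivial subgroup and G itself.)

20

|G| = 54, so by Lagrange every subgroup order divides 54. Divisors: 1, 2, 3, 6, 9, 18, 27, 54.
Subgroups by order — order 1: 1; order 2: 1; order 3: 4; order 6: 4; order 9: 4; order 18: 4; order 27: 1; order 54: 1.
Total: 1 + 1 + 4 + 4 + 4 + 4 + 1 + 1 = 20.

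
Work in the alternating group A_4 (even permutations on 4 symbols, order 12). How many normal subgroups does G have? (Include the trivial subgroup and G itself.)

G has 10 subgroups. Checking conjugation-invariance by order — order 1: 1/1 normal; order 2: 0/3 normal; order 3: 0/4 normal; order 4: 1/1 normal; order 12: 1/1 normal.
Total normal subgroups: 3.

3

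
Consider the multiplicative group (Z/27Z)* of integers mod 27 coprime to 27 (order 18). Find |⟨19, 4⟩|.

|⟨19⟩| = 3 and |⟨4⟩| = 9, so |H| is a multiple of lcm(3, 9) = 9 and divides |G| = 18.
Closing under the operation: H = {1, 4, 7, 10, 13, 16, 19, 22, 25}, so |H| = 9.

9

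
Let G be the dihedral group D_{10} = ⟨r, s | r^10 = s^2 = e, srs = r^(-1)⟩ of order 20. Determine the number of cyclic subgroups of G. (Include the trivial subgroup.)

Group the elements of G by the cyclic subgroup they generate; each cyclic subgroup of order d accounts for φ(d) elements.
Cyclic subgroups by order — order 1: 1; order 2: 11; order 5: 1; order 10: 1.
Total: 14.

14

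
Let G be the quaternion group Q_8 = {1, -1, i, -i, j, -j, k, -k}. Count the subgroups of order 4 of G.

3

|G| = 8 and 4 | 8, so subgroups of order 4 are possible by Lagrange.
The subgroups of order 4 are: {1, -1, i, -i}; {1, -1, j, -j}; {1, -1, k, -k}.
So G has 3 subgroups of order 4.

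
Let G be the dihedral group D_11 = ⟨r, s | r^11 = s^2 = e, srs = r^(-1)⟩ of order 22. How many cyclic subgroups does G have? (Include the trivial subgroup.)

Group the elements of G by the cyclic subgroup they generate; each cyclic subgroup of order d accounts for φ(d) elements.
Cyclic subgroups by order — order 1: 1; order 2: 11; order 11: 1.
Total: 13.

13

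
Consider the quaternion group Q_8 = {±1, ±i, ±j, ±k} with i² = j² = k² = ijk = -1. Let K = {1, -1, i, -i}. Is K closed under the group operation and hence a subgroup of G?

Yes

|K| = 4 divides |G| = 8, consistent with Lagrange.
K contains the identity, every element's inverse is in K, and K is closed under ·: it is a subgroup.
In fact K = ⟨-i⟩.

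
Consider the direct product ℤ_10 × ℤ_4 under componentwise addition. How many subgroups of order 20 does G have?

|G| = 40 and 20 | 40, so subgroups of order 20 are possible by Lagrange.
The subgroups of order 20 are: {(0,0), (0,1), (0,2), (0,3), (2,0), (2,1), (2,2), (2,3), (4,0), (4,1), (4,2), (4,3), (6,0), (6,1), (6,2), (6,3), (8,0), (8,1), (8,2), (8,3)}; {(0,0), (0,2), (1,0), (1,2), (2,0), (2,2), (3,0), (3,2), (4,0), (4,2), (5,0), (5,2), (6,0), (6,2), (7,0), (7,2), (8,0), (8,2), (9,0), (9,2)}; {(0,0), (0,2), (1,1), (1,3), (2,0), (2,2), (3,1), (3,3), (4,0), (4,2), (5,1), (5,3), (6,0), (6,2), (7,1), (7,3), (8,0), (8,2), (9,1), (9,3)}.
So G has 3 subgroups of order 20.

3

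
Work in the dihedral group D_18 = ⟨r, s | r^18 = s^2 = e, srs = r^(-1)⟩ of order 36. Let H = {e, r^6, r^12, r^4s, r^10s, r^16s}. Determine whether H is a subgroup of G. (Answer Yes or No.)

Yes

|H| = 6 divides |G| = 36, consistent with Lagrange.
H contains the identity, every element's inverse is in H, and H is closed under ·: it is a subgroup.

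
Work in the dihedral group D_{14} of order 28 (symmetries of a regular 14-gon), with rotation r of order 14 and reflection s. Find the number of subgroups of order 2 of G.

15

|G| = 28 and 2 | 28, so subgroups of order 2 are possible by Lagrange.
The subgroups of order 2 are: {e, r^10s}; {e, r^11s}; {e, r^12s}; {e, r^13s}; … (15 in all).
So G has 15 subgroups of order 2.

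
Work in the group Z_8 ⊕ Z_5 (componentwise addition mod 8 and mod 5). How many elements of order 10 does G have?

4

An element (a,b) has order lcm(ord(a), ord(b)); count pairs with lcm equal to 10.
Enumerating gives 4 such elements.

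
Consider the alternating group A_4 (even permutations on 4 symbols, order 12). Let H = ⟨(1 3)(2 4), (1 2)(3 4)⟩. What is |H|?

4

|⟨(1 3)(2 4)⟩| = 2 and |⟨(1 2)(3 4)⟩| = 2, so |H| is a multiple of lcm(2, 2) = 2 and divides |G| = 12.
Closing under the operation: H = {e, (1 2)(3 4), (1 3)(2 4), (1 4)(2 3)}, so |H| = 4.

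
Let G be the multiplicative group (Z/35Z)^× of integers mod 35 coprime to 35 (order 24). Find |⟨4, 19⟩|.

|⟨4⟩| = 6 and |⟨19⟩| = 6, so |H| is a multiple of lcm(6, 6) = 6 and divides |G| = 24.
Closing under the operation: H = {1, 4, 6, 9, 11, 16, 19, 24, 26, 29, 31, 34}, so |H| = 12.

12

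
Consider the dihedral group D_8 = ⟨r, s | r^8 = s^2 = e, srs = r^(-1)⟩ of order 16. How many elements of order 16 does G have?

0

No element of G has order 16 (even though 16 | 16).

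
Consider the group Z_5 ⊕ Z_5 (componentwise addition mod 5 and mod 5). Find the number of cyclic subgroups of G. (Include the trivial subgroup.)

7

A cyclic subgroup of order d is generated by each of its φ(d) elements of order d, so the cyclic subgroups of order d number (#elements of order d)/φ(d).
Cyclic subgroups by order — order 1: 1; order 5: 6.
Total: 7.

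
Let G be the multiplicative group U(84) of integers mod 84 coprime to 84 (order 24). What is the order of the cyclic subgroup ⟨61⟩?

6

Compute successive powers of 61 mod 84: 61, 25, 13, 37, 73, 1; 61^6 ≡ 1 (mod 84).
So |⟨61⟩| = 6.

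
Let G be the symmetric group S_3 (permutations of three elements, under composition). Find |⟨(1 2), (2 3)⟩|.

|⟨(1 2)⟩| = 2 and |⟨(2 3)⟩| = 2, so |H| is a multiple of lcm(2, 2) = 2 and divides |G| = 6.
Closing {(1 2), (2 3)} under the group operation gives all of G, so |H| = 6.

6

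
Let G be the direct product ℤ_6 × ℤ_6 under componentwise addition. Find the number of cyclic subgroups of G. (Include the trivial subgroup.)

20

Each element a generates a cyclic subgroup ⟨a⟩; distinct elements may generate the same one (a cyclic group of order d has φ(d) generators).
Cyclic subgroups by order — order 1: 1; order 2: 3; order 3: 4; order 6: 12.
Total: 20.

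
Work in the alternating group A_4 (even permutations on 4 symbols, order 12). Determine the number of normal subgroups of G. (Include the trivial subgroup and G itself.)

G has 10 subgroups. Checking conjugation-invariance by order — order 1: 1/1 normal; order 2: 0/3 normal; order 3: 0/4 normal; order 4: 1/1 normal; order 12: 1/1 normal.
Total normal subgroups: 3.

3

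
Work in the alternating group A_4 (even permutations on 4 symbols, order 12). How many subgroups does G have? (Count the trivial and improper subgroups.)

|G| = 12, so by Lagrange every subgroup order divides 12. Divisors: 1, 2, 3, 4, 6, 12.
Subgroups by order — order 1: 1; order 2: 3; order 3: 4; order 4: 1; order 6: 0; order 12: 1.
Total: 1 + 3 + 4 + 1 + 0 + 1 = 10.

10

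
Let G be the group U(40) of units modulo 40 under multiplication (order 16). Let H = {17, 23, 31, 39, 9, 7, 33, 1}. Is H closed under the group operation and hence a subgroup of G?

|H| = 8 divides |G| = 16, consistent with Lagrange.
H contains the identity, every element's inverse is in H, and H is closed under ·: it is a subgroup.

Yes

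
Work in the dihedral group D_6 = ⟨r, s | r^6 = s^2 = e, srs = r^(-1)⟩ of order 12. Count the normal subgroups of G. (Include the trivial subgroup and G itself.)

7

G has 16 subgroups. Checking conjugation-invariance by order — order 1: 1/1 normal; order 2: 1/7 normal; order 3: 1/1 normal; order 4: 0/3 normal; order 6: 3/3 normal; order 12: 1/1 normal.
Total normal subgroups: 7.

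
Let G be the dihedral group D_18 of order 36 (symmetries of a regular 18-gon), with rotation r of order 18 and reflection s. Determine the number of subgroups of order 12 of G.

3

|G| = 36 and 12 | 36, so subgroups of order 12 are possible by Lagrange.
The subgroups of order 12 are: {e, r^3, r^6, r^9, r^12, r^15, rs, r^4s, r^7s, r^10s, r^13s, r^16s}; {e, r^3, r^6, r^9, r^12, r^15, r^2s, r^5s, r^8s, r^11s, r^14s, r^17s}; {e, r^3, r^6, r^9, r^12, r^15, s, r^3s, r^6s, r^9s, r^12s, r^15s}.
So G has 3 subgroups of order 12.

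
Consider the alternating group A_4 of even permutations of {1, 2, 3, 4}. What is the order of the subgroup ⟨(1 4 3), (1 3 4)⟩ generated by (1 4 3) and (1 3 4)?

|⟨(1 4 3)⟩| = 3 and |⟨(1 3 4)⟩| = 3, so |H| is a multiple of lcm(3, 3) = 3 and divides |G| = 12.
Closing under the operation: H = {e, (1 3 4), (1 4 3)}, so |H| = 3.

3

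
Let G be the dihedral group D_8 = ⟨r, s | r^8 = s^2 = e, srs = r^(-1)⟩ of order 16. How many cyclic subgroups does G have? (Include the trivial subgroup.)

12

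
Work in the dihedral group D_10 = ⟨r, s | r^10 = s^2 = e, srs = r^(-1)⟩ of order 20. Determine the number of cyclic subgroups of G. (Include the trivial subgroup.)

14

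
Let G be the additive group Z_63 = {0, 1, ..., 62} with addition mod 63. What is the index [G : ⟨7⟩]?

7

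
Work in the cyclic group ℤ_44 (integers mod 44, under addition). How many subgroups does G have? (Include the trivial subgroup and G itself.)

6

A cyclic group of order 44 has exactly one subgroup for each divisor of 44.
Divisors of 44: 1, 2, 4, 11, 22, 44.
So ℤ_44 has 6 subgroups.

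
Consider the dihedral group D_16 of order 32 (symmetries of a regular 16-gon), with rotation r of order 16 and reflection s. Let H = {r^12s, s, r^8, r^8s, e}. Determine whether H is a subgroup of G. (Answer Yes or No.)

|H| = 5 does not divide |G| = 32, so by Lagrange H is not a subgroup.

No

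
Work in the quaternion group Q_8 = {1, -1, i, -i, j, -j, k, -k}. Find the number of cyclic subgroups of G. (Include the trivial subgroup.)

5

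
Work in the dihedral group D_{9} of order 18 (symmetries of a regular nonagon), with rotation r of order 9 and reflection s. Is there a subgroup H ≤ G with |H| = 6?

Yes

6 | 18. A subgroup of order 6 is {e, r^3, r^6, r^2s, r^5s, r^8s}.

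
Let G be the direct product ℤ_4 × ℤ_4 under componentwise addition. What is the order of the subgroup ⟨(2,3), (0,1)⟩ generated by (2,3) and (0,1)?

8

|⟨(2,3)⟩| = 4 and |⟨(0,1)⟩| = 4, so |H| is a multiple of lcm(4, 4) = 4 and divides |G| = 16.
Closing under the operation: H = {(0,0), (0,1), (0,2), (0,3), (2,0), (2,1), (2,2), (2,3)}, so |H| = 8.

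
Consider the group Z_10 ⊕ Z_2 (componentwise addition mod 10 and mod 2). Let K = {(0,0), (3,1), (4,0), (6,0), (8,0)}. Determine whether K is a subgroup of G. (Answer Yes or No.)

(3,1) ∈ K but its inverse (7,1) ∉ K, so K is not a subgroup.

No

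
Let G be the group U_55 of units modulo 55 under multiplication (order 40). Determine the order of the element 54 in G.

Compute successive powers of 54 mod 55: 54, 1; 54^2 ≡ 1 (mod 55).
So |⟨54⟩| = 2.

2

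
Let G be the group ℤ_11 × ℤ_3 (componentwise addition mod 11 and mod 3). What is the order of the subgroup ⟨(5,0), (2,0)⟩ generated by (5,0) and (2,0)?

11

|⟨(5,0)⟩| = 11 and |⟨(2,0)⟩| = 11, so |H| is a multiple of lcm(11, 11) = 11 and divides |G| = 33.
Closing under the operation: H = {(0,0), (1,0), (2,0), (3,0), (4,0), (5,0), (6,0), (7,0), (8,0), (9,0), (10,0)}, so |H| = 11.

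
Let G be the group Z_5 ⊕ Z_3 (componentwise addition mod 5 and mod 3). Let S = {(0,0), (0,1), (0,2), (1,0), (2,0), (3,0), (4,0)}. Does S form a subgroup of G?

No

|S| = 7 does not divide |G| = 15, so by Lagrange S is not a subgroup.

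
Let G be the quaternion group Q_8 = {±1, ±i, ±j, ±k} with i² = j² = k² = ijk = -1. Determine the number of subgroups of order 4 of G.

3

|G| = 8 and 4 | 8, so subgroups of order 4 are possible by Lagrange.
The subgroups of order 4 are: {1, -1, i, -i}; {1, -1, j, -j}; {1, -1, k, -k}.
So G has 3 subgroups of order 4.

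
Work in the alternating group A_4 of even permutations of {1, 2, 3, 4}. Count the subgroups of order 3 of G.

4

|G| = 12 and 3 | 12, so subgroups of order 3 are possible by Lagrange.
The subgroups of order 3 are: {e, (1 2 3), (1 3 2)}; {e, (1 2 4), (1 4 2)}; {e, (1 3 4), (1 4 3)}; {e, (2 3 4), (2 4 3)}.
So G has 4 subgroups of order 3.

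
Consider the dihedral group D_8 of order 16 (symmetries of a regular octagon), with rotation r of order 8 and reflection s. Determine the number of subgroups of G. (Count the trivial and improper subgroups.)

|G| = 16, so by Lagrange every subgroup order divides 16. Divisors: 1, 2, 4, 8, 16.
Subgroups by order — order 1: 1; order 2: 9; order 4: 5; order 8: 3; order 16: 1.
Total: 1 + 9 + 5 + 3 + 1 = 19.

19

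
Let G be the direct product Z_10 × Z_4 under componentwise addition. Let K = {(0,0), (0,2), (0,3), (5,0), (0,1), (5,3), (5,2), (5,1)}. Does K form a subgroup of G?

Yes

|K| = 8 divides |G| = 40, consistent with Lagrange.
K contains the identity, every element's inverse is in K, and K is closed under +: it is a subgroup.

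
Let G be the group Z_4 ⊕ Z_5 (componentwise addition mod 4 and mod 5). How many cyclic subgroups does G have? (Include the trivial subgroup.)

6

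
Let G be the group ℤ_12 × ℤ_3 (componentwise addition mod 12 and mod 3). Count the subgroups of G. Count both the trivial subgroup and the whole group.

18

|G| = 36, so by Lagrange every subgroup order divides 36. Divisors: 1, 2, 3, 4, 6, 9, 12, 18, 36.
Subgroups by order — order 1: 1; order 2: 1; order 3: 4; order 4: 1; order 6: 4; order 9: 1; order 12: 4; order 18: 1; order 36: 1.
Total: 1 + 1 + 4 + 1 + 4 + 1 + 4 + 1 + 1 = 18.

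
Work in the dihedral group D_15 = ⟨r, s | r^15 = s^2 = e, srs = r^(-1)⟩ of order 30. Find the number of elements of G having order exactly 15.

The elements of order 15 are: r, r^2, r^4, r^7, r^8, r^11, r^13, r^14.
That's 8.

8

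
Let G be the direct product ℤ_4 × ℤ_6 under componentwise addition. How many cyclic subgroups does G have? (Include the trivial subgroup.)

12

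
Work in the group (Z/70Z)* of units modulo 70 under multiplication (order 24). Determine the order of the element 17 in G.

12

Compute successive powers of 17 mod 70: 17, 9, 13, 11, 47, 29, 3, 51, …; 17^12 ≡ 1 (mod 70).
So |⟨17⟩| = 12.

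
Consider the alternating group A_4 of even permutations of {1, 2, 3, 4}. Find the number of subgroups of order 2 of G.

|G| = 12 and 2 | 12, so subgroups of order 2 are possible by Lagrange.
The subgroups of order 2 are: {e, (1 2)(3 4)}; {e, (1 3)(2 4)}; {e, (1 4)(2 3)}.
So G has 3 subgroups of order 2.

3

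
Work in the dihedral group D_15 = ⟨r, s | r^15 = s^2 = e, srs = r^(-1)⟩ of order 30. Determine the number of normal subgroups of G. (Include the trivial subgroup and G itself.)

G has 28 subgroups. Checking conjugation-invariance by order — order 1: 1/1 normal; order 2: 0/15 normal; order 3: 1/1 normal; order 5: 1/1 normal; order 6: 0/5 normal; order 10: 0/3 normal; order 15: 1/1 normal; order 30: 1/1 normal.
Total normal subgroups: 5.

5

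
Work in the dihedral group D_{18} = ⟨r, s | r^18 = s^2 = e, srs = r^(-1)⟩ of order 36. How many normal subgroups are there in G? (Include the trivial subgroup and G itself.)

9

G has 45 subgroups. Checking conjugation-invariance by order — order 1: 1/1 normal; order 2: 1/19 normal; order 3: 1/1 normal; order 4: 0/9 normal; order 6: 1/7 normal; order 9: 1/1 normal; order 12: 0/3 normal; order 18: 3/3 normal; order 36: 1/1 normal.
Total normal subgroups: 9.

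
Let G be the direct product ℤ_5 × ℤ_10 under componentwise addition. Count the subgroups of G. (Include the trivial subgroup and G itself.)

16

|G| = 50, so by Lagrange every subgroup order divides 50. Divisors: 1, 2, 5, 10, 25, 50.
Subgroups by order — order 1: 1; order 2: 1; order 5: 6; order 10: 6; order 25: 1; order 50: 1.
Total: 1 + 1 + 6 + 6 + 1 + 1 = 16.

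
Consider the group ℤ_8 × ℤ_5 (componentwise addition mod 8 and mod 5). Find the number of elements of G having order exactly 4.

2

An element (a,b) has order lcm(ord(a), ord(b)); count pairs with lcm equal to 4.
Enumerating gives 2 such elements.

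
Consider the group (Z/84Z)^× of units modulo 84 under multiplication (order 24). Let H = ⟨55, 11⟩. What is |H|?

|⟨55⟩| = 2 and |⟨11⟩| = 6, so |H| is a multiple of lcm(2, 6) = 6 and divides |G| = 24.
Closing under the operation: H = {1, 5, 11, 17, 19, 23, 25, 31, 37, 41, 55, 71}, so |H| = 12.

12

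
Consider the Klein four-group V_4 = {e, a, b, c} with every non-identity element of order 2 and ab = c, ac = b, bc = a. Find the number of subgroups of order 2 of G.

3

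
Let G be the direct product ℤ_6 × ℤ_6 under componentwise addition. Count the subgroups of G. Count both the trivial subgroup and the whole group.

30

|G| = 36, so by Lagrange every subgroup order divides 36. Divisors: 1, 2, 3, 4, 6, 9, 12, 18, 36.
Subgroups by order — order 1: 1; order 2: 3; order 3: 4; order 4: 1; order 6: 12; order 9: 1; order 12: 4; order 18: 3; order 36: 1.
Total: 1 + 3 + 4 + 1 + 12 + 1 + 4 + 3 + 1 = 30.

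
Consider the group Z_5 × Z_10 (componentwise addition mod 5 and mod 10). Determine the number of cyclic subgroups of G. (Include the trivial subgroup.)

14

A cyclic subgroup of order d is generated by each of its φ(d) elements of order d, so the cyclic subgroups of order d number (#elements of order d)/φ(d).
Cyclic subgroups by order — order 1: 1; order 2: 1; order 5: 6; order 10: 6.
Total: 14.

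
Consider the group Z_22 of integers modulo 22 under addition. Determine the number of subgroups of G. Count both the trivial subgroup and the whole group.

Subgroups of the cyclic group Z_22 correspond bijectively to divisors of 22.
Divisors of 22: 1, 2, 11, 22.
So Z_22 has 4 subgroups.

4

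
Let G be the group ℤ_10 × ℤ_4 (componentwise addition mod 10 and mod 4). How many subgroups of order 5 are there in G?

1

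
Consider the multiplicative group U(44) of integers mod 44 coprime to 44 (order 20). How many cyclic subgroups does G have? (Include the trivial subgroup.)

8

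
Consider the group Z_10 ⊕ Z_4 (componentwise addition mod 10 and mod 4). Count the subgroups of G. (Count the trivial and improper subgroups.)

|G| = 40, so by Lagrange every subgroup order divides 40. Divisors: 1, 2, 4, 5, 8, 10, 20, 40.
Subgroups by order — order 1: 1; order 2: 3; order 4: 3; order 5: 1; order 8: 1; order 10: 3; order 20: 3; order 40: 1.
Total: 1 + 3 + 3 + 1 + 1 + 3 + 3 + 1 = 16.

16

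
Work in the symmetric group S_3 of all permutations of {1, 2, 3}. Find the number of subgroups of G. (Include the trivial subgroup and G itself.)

|G| = 6, so by Lagrange every subgroup order divides 6. Divisors: 1, 2, 3, 6.
Subgroups by order — order 1: 1; order 2: 3; order 3: 1; order 6: 1.
Total: 1 + 3 + 1 + 1 = 6.

6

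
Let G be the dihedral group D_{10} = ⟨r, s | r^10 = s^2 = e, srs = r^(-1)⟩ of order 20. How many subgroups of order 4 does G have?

5

|G| = 20 and 4 | 20, so subgroups of order 4 are possible by Lagrange.
The subgroups of order 4 are: {e, r^5, r^2s, r^7s}; {e, r^5, r^3s, r^8s}; {e, r^5, r^4s, r^9s}; {e, r^5, s, r^5s}; … (5 in all).
So G has 5 subgroups of order 4.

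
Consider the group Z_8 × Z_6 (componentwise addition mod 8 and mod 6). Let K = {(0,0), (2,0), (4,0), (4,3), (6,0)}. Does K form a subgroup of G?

No

|K| = 5 does not divide |G| = 48, so by Lagrange K is not a subgroup.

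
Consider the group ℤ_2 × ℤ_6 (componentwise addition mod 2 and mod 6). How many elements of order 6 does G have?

An element (a,b) has order lcm(ord(a), ord(b)); count pairs with lcm equal to 6.
Enumerating gives 6 such elements.

6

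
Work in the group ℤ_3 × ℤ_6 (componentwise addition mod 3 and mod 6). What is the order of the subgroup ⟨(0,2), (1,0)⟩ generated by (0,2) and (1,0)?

9

|⟨(0,2)⟩| = 3 and |⟨(1,0)⟩| = 3, so |H| is a multiple of lcm(3, 3) = 3 and divides |G| = 18.
Closing under the operation: H = {(0,0), (0,2), (0,4), (1,0), (1,2), (1,4), (2,0), (2,2), (2,4)}, so |H| = 9.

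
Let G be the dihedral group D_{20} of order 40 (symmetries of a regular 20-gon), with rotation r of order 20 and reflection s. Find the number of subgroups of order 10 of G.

5

|G| = 40 and 10 | 40, so subgroups of order 10 are possible by Lagrange.
The subgroups of order 10 are: {e, r^2, r^4, r^6, r^8, r^10, r^12, r^14, r^16, r^18}; {e, r^4, r^8, r^12, r^16, r^2s, r^6s, r^10s, r^14s, r^18s}; {e, r^4, r^8, r^12, r^16, r^3s, r^7s, r^11s, r^15s, r^19s}; {e, r^4, r^8, r^12, r^16, s, r^4s, r^8s, r^12s, r^16s}; … (5 in all).
So G has 5 subgroups of order 10.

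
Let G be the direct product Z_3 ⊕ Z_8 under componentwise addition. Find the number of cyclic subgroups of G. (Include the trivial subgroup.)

8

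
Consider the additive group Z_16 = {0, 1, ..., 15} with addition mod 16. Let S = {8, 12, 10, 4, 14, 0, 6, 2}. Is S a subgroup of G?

Yes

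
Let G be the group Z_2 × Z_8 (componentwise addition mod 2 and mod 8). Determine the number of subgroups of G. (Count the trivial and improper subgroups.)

|G| = 16, so by Lagrange every subgroup order divides 16. Divisors: 1, 2, 4, 8, 16.
Subgroups by order — order 1: 1; order 2: 3; order 4: 3; order 8: 3; order 16: 1.
Total: 1 + 3 + 3 + 3 + 1 = 11.

11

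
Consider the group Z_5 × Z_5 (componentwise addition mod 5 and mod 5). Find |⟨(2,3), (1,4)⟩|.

5

|⟨(2,3)⟩| = 5 and |⟨(1,4)⟩| = 5, so |H| is a multiple of lcm(5, 5) = 5 and divides |G| = 25.
Closing under the operation: H = {(0,0), (1,4), (2,3), (3,2), (4,1)}, so |H| = 5.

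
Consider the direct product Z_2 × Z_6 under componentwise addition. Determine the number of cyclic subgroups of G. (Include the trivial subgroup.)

8

A cyclic subgroup of order d is generated by each of its φ(d) elements of order d, so the cyclic subgroups of order d number (#elements of order d)/φ(d).
Cyclic subgroups by order — order 1: 1; order 2: 3; order 3: 1; order 6: 3.
Total: 8.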